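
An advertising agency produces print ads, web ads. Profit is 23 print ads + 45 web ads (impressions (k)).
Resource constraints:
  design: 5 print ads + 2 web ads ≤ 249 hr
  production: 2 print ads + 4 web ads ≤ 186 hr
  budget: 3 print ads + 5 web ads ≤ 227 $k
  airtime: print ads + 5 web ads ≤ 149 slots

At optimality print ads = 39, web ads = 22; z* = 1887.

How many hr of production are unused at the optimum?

production used = 2·39 + 4·22 = 166; slack = 186 − 166 = 20.

20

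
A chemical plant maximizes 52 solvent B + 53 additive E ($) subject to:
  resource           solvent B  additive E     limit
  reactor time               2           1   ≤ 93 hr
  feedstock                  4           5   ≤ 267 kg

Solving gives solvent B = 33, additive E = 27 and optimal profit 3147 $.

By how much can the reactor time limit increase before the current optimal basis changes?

40.5

Binding constraints: reactor time, feedstock. The basis is B = [[2,1],[4,5]] with det 6.
Per unit increase in reactor time, x* moves by d = (0.8333, -0.6667).
The basis stays optimal until additive E reaches 0; allowable increase = 40.5 hr.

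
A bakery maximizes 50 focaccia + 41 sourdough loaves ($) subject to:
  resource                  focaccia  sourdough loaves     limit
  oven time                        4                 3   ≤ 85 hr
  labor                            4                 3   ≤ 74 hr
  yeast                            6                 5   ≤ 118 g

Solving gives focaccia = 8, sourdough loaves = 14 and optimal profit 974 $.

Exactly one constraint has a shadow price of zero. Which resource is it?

oven time

oven time: 74/85 (slack 11)
labor: 74/74 (binding)
yeast: 118/118 (binding)
By complementary slackness, a constraint with positive slack has shadow price 0 → oven time.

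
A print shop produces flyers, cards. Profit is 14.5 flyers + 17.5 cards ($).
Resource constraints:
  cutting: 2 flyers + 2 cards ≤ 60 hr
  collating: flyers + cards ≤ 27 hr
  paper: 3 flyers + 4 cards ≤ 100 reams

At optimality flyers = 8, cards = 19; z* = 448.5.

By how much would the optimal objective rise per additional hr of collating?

5.5

At the optimum: cutting uses 54 of 60 (slack = 6); collating uses 27 of 27 (binding); paper uses 100 of 100 (binding).
Since cutting is not tight, its dual is 0.
Dual feasibility on the basic columns requires 1·y_collating + 3·y_paper = 14.5, 1·y_collating + 4·y_paper = 17.5.
Solving: y_collating = 5.5, y_paper = 3.
Shadow price of collating = 5.5.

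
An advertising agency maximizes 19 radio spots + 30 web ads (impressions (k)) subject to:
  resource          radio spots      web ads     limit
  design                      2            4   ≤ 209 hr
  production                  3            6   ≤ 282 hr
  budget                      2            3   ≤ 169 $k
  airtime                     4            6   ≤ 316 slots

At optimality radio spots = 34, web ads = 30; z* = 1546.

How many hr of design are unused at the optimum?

21

design used = 2·34 + 4·30 = 188; slack = 209 − 188 = 21.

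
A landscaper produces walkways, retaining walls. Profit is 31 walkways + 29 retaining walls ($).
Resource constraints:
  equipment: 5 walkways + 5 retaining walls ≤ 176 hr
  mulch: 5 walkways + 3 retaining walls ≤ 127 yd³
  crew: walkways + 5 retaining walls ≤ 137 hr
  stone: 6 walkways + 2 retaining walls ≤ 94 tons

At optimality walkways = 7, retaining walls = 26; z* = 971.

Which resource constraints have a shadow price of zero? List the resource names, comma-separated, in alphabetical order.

equipment, mulch

equipment: 165/176 (slack 11)
mulch: 113/127 (slack 14)
crew: 137/137 (binding)
stone: 94/94 (binding)
By complementary slackness, a constraint with positive slack has shadow price 0 → equipment, mulch.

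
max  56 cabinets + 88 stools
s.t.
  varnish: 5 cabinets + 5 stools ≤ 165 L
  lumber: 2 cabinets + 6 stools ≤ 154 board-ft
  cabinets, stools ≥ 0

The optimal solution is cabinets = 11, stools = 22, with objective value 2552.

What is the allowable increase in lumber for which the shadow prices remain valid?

44

Binding constraints: varnish, lumber. The basis is B = [[5,5],[2,6]] with det 20.
Per unit increase in lumber, x* moves by d = (-0.25, 0.25).
The basis stays optimal until cabinets reaches 0; allowable increase = 44 board-ft.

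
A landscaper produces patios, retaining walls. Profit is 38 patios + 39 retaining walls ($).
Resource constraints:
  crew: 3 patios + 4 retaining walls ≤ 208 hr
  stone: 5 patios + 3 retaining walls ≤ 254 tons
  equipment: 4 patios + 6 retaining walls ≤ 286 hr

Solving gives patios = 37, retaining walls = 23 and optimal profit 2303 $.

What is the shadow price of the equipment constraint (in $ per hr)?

4.5

At the optimum: crew uses 203 of 208 (slack = 5); stone uses 254 of 254 (binding); equipment uses 286 of 286 (binding).
Slack constraints have shadow price 0 (complementary slackness).
Dual feasibility on the basic columns requires 5·y_stone + 4·y_equipment = 38, 3·y_stone + 6·y_equipment = 39.
Solving: y_stone = 4, y_equipment = 4.5.
Shadow price of equipment = 4.5.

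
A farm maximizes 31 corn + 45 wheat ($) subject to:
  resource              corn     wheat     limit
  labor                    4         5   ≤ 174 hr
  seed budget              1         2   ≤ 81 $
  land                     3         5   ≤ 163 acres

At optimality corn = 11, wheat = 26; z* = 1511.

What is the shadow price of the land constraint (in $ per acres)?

At the optimum: labor uses 174 of 174 (binding); seed budget uses 63 of 81 (slack = 18); land uses 163 of 163 (binding).
By complementary slackness, y = 0 for the non-binding constraint.
From A_Bᵀ y = c: 4·y_labor + 3·y_land = 31; 5·y_labor + 5·y_land = 45.
This yields shadow prices y_labor = 4, y_land = 5.
Shadow price of land = 5.

5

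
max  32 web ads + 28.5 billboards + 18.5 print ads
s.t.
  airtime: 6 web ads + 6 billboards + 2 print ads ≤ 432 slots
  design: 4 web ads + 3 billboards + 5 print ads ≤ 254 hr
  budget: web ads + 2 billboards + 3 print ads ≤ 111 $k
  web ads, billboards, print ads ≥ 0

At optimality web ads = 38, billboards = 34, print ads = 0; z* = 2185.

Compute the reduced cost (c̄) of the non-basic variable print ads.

At the optimum: airtime uses 432 of 432 (binding); design uses 254 of 254 (binding); budget uses 106 of 111 (slack = 5).
Since budget is not tight, its dual is 0.
From A_Bᵀ y = c: 6·y_airtime + 4·y_design = 32; 6·y_airtime + 3·y_design = 28.5.
→ y_airtime = 3 and y_design = 3.5.
Reduced cost of print ads: c₃ − yᵀa₃ = 18.5 − (3·2 + 3.5·5) = 18.5 − 23.5 = -5.

-5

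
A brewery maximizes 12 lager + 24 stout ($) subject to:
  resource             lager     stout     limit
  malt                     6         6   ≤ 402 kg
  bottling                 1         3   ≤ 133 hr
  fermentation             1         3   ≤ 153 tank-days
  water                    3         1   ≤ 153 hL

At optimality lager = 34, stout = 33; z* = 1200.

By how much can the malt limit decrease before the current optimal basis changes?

Binding constraints: malt, bottling. The basis is B = [[6,6],[1,3]] with det 12.
Per unit decrease in malt, x* moves by d = (-0.25, 0.0833).
The basis stays optimal until lager reaches 0; allowable decrease = 136 kg.

136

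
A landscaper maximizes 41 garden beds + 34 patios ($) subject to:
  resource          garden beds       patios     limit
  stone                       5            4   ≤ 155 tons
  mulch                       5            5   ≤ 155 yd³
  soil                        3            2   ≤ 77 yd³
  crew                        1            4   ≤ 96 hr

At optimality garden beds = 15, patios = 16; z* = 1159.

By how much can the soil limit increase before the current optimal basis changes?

16

Binding constraints: mulch, soil. The basis is B = [[5,5],[3,2]] with det -5.
Per unit increase in soil, x* moves by d = (1, -1).
The basis stays optimal until patios reaches 0; allowable increase = 16 yd³.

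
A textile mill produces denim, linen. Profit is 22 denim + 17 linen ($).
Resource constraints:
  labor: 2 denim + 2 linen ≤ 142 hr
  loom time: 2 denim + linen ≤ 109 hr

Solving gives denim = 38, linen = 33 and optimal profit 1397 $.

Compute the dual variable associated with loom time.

5

Check each constraint at x*: labor 142/142 (tight); loom time 109/109 (tight).
From A_Bᵀ y = c: 2·y_labor + 2·y_loom time = 22; 2·y_labor + 1·y_loom time = 17.
→ y_labor = 6 and y_loom time = 5.
Shadow price of loom time = 5.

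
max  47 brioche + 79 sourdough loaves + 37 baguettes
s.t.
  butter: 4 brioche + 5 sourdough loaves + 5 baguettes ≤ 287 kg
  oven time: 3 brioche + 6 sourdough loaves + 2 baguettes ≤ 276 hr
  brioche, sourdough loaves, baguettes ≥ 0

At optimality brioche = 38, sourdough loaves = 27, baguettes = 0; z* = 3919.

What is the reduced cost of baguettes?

-6

Both butter and oven time are binding at x*.
The binding rows give the dual system: 4·y_butter + 3·y_oven time = 47 and 5·y_butter + 6·y_oven time = 79.
→ y_butter = 5 and y_oven time = 9.
Reduced cost of baguettes: c₃ − yᵀa₃ = 37 − (5·5 + 9·2) = 37 − 43 = -6.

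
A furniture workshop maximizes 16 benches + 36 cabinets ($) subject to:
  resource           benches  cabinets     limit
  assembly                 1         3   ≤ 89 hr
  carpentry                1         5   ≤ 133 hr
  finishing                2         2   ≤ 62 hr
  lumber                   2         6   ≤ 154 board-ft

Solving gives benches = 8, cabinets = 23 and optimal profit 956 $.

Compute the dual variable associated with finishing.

Check each constraint at x*: assembly 77/89 (slack 12); carpentry 123/133 (slack 10); finishing 62/62 (tight); lumber 154/154 (tight).
By complementary slackness, y = 0 for the non-binding constraints.
Dual feasibility on the basic columns requires 2·y_finishing + 2·y_lumber = 16, 2·y_finishing + 6·y_lumber = 36.
→ y_finishing = 3 and y_lumber = 5.
Shadow price of finishing = 3.

3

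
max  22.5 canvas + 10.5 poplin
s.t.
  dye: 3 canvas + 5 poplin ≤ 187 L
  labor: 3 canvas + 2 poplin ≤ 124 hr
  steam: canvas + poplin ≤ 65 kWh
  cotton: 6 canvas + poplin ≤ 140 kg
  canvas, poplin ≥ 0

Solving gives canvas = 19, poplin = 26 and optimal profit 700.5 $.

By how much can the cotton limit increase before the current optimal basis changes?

45

Binding constraints: dye, cotton. The basis is B = [[3,5],[6,1]] with det -27.
Per unit increase in cotton, x* moves by d = (0.1852, -0.1111).
The basis stays optimal until labor becomes binding; allowable increase = 45 kg.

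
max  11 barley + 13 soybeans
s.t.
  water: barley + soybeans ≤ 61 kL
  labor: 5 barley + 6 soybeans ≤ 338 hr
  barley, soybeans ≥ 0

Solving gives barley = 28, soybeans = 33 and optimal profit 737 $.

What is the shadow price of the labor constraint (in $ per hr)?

2

At the optimum: water uses 61 of 61 (binding); labor uses 338 of 338 (binding).
Dual feasibility on the basic columns requires 1·y_water + 5·y_labor = 11, 1·y_water + 6·y_labor = 13.
→ y_water = 1 and y_labor = 2.
Shadow price of labor = 2.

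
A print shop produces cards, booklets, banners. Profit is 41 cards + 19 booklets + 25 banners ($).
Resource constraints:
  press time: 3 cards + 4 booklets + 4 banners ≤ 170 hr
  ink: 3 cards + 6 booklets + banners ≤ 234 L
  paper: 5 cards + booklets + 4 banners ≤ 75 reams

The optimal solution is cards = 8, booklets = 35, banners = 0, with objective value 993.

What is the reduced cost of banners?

-5

At the optimum: press time uses 164 of 170 (slack = 6); ink uses 234 of 234 (binding); paper uses 75 of 75 (binding).
Since press time is not tight, its dual is 0.
From A_Bᵀ y = c: 3·y_ink + 5·y_paper = 41; 6·y_ink + 1·y_paper = 19.
Solving: y_ink = 2, y_paper = 7.
Reduced cost of banners: c₃ − yᵀa₃ = 25 − (2·1 + 7·4) = 25 − 30 = -5.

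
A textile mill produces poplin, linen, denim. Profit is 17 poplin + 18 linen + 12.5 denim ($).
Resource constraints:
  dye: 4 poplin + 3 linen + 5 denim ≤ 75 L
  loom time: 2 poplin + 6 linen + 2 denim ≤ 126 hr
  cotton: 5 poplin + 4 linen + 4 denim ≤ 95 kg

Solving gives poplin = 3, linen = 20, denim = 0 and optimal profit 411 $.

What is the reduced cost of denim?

-1.5

At the optimum: dye uses 72 of 75 (slack = 3); loom time uses 126 of 126 (binding); cotton uses 95 of 95 (binding).
Since dye is not tight, its dual is 0.
From A_Bᵀ y = c: 2·y_loom time + 5·y_cotton = 17; 6·y_loom time + 4·y_cotton = 18.
Solving: y_loom time = 1, y_cotton = 3.
Reduced cost of denim: c₃ − yᵀa₃ = 12.5 − (1·2 + 3·4) = 12.5 − 14 = -1.5.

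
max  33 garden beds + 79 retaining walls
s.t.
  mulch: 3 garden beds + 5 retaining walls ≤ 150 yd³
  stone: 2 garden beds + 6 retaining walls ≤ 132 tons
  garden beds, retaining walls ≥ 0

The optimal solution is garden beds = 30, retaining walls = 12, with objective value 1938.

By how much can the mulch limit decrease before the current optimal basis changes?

40

Binding constraints: mulch, stone. The basis is B = [[3,5],[2,6]] with det 8.
Per unit decrease in mulch, x* moves by d = (-0.75, 0.25).
The basis stays optimal until garden beds reaches 0; allowable decrease = 40 yd³.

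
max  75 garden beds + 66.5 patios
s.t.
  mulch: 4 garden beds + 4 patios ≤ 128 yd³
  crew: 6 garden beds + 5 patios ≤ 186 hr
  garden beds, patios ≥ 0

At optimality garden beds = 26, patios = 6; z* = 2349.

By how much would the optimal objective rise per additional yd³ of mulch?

Both mulch and crew are binding at x*.
Dual feasibility on the basic columns requires 4·y_mulch + 6·y_crew = 75, 4·y_mulch + 5·y_crew = 66.5.
→ y_mulch = 6 and y_crew = 8.5.
Shadow price of mulch = 6.

6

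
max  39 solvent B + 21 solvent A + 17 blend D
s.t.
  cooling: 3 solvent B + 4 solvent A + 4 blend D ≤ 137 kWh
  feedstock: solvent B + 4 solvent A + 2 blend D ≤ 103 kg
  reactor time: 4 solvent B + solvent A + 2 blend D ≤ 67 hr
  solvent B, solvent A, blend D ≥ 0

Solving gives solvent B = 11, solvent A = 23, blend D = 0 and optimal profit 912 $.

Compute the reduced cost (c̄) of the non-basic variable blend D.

At the optimum: cooling uses 125 of 137 (slack = 12); feedstock uses 103 of 103 (binding); reactor time uses 67 of 67 (binding).
By complementary slackness, y = 0 for the non-binding constraint.
Dual feasibility on the basic columns requires 1·y_feedstock + 4·y_reactor time = 39, 4·y_feedstock + 1·y_reactor time = 21.
This yields shadow prices y_feedstock = 3, y_reactor time = 9.
Reduced cost of blend D: c₃ − yᵀa₃ = 17 − (3·2 + 9·2) = 17 − 24 = -7.

-7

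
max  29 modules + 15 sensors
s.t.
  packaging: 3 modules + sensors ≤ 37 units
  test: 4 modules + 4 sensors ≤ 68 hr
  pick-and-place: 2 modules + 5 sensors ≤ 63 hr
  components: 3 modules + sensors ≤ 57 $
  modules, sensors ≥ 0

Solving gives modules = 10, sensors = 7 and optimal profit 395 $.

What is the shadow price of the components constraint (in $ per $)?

Binding: packaging and test. Non-binding: pick-and-place (8 unused), components (20 unused).
Since pick-and-place, components are not tight, their duals are 0.
Dual feasibility on the basic columns requires 3·y_packaging + 4·y_test = 29, 1·y_packaging + 4·y_test = 15.
This yields shadow prices y_packaging = 7, y_test = 2.
Shadow price of components = 0.

0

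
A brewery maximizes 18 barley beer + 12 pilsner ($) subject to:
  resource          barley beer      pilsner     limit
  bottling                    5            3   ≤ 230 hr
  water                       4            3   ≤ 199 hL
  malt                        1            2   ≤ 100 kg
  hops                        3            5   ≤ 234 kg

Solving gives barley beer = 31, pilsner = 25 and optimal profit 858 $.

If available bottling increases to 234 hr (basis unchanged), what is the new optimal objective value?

866

Check each constraint at x*: bottling 230/230 (tight); water 199/199 (tight); malt 81/100 (slack 19); hops 218/234 (slack 16).
Since malt, hops are not tight, their duals are 0.
From A_Bᵀ y = c: 5·y_bottling + 4·y_water = 18; 3·y_bottling + 3·y_water = 12.
This yields shadow prices y_bottling = 2, y_water = 2.
Δz = y_bottling·Δb = 2 × (4) = 8, so new z* = 858 + 8 = 866.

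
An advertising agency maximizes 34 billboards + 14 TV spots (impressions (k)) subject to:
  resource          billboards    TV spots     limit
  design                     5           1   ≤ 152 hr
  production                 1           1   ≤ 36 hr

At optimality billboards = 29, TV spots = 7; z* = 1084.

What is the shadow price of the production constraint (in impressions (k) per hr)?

9

Check each constraint at x*: design 152/152 (tight); production 36/36 (tight).
From A_Bᵀ y = c: 5·y_design + 1·y_production = 34; 1·y_design + 1·y_production = 14.
This yields shadow prices y_design = 5, y_production = 9.
Shadow price of production = 9.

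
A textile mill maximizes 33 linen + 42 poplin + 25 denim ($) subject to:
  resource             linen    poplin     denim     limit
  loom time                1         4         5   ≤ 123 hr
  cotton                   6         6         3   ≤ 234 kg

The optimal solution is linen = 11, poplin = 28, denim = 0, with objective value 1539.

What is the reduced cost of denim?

Both loom time and cotton are binding at x*.
From A_Bᵀ y = c: 1·y_loom time + 6·y_cotton = 33; 4·y_loom time + 6·y_cotton = 42.
→ y_loom time = 3 and y_cotton = 5.
Reduced cost of denim: c₃ − yᵀa₃ = 25 − (3·5 + 5·3) = 25 − 30 = -5.

-5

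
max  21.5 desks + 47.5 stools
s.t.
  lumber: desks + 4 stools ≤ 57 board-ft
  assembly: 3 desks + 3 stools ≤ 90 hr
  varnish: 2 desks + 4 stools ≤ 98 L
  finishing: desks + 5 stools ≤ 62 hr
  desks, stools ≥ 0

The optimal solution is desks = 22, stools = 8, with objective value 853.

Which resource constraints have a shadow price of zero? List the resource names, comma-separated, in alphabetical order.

lumber, varnish

lumber: 54/57 (slack 3)
assembly: 90/90 (binding)
varnish: 76/98 (slack 22)
finishing: 62/62 (binding)
By complementary slackness, a constraint with positive slack has shadow price 0 → lumber, varnish.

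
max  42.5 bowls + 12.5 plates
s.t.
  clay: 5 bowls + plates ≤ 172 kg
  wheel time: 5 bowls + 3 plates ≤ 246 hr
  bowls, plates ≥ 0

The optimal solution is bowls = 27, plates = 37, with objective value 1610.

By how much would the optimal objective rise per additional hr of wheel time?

2

Check each constraint at x*: clay 172/172 (tight); wheel time 246/246 (tight).
Dual feasibility on the basic columns requires 5·y_clay + 5·y_wheel time = 42.5, 1·y_clay + 3·y_wheel time = 12.5.
→ y_clay = 6.5 and y_wheel time = 2.
Shadow price of wheel time = 2.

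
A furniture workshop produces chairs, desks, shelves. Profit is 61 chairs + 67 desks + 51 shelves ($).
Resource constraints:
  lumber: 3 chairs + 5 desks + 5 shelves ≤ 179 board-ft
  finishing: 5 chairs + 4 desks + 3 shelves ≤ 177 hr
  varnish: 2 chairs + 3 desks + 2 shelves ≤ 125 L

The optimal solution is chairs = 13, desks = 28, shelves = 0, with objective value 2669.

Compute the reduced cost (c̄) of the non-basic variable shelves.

Binding: lumber and finishing. Non-binding: varnish (15 unused).
By complementary slackness, y = 0 for the non-binding constraint.
The binding rows give the dual system: 3·y_lumber + 5·y_finishing = 61 and 5·y_lumber + 4·y_finishing = 67.
This yields shadow prices y_lumber = 7, y_finishing = 8.
Reduced cost of shelves: c₃ − yᵀa₃ = 51 − (7·5 + 8·3) = 51 − 59 = -8.

-8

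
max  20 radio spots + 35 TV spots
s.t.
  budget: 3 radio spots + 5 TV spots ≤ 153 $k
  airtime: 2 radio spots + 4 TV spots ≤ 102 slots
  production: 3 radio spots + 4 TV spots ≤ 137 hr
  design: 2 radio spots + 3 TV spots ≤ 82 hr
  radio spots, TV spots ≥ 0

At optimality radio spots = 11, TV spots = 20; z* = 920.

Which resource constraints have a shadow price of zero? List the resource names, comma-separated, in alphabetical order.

budget: 133/153 (slack 20)
airtime: 102/102 (binding)
production: 113/137 (slack 24)
design: 82/82 (binding)
By complementary slackness, a constraint with positive slack has shadow price 0 → budget, production.

budget, production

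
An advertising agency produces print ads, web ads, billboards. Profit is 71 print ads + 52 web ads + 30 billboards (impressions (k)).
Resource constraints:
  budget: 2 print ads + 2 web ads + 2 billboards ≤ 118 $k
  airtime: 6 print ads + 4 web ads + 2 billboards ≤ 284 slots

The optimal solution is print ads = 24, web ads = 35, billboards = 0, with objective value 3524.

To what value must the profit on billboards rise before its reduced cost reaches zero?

33

At the optimum: budget uses 118 of 118 (binding); airtime uses 284 of 284 (binding).
Dual feasibility on the basic columns requires 2·y_budget + 6·y_airtime = 71, 2·y_budget + 4·y_airtime = 52.
→ y_budget = 7 and y_airtime = 9.5.
billboards enters the basis when its profit ≥ yᵀa₃ = 7·2 + 9.5·2 = 33.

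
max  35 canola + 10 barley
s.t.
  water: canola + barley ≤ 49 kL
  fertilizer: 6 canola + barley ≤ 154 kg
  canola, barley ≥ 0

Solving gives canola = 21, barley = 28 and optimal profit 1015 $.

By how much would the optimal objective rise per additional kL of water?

At the optimum: water uses 49 of 49 (binding); fertilizer uses 154 of 154 (binding).
The binding rows give the dual system: 1·y_water + 6·y_fertilizer = 35 and 1·y_water + 1·y_fertilizer = 10.
Solving: y_water = 5, y_fertilizer = 5.
Shadow price of water = 5.

5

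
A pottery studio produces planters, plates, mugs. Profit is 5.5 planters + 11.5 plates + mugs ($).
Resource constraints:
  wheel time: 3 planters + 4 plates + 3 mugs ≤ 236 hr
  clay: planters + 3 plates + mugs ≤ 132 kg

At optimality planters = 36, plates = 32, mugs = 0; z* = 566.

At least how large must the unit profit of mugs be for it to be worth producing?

Both wheel time and clay are binding at x*.
The binding rows give the dual system: 3·y_wheel time + 1·y_clay = 5.5 and 4·y_wheel time + 3·y_clay = 11.5.
→ y_wheel time = 1 and y_clay = 2.5.
mugs enters the basis when its profit ≥ yᵀa₃ = 1·3 + 2.5·1 = 5.5.

5.5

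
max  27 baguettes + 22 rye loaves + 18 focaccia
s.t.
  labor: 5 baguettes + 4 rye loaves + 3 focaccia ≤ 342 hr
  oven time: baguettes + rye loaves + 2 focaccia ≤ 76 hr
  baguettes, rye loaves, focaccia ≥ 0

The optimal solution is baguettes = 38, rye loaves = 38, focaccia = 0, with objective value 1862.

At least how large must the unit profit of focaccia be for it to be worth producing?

At the optimum: labor uses 342 of 342 (binding); oven time uses 76 of 76 (binding).
The binding rows give the dual system: 5·y_labor + 1·y_oven time = 27 and 4·y_labor + 1·y_oven time = 22.
→ y_labor = 5 and y_oven time = 2.
focaccia enters the basis when its profit ≥ yᵀa₃ = 5·3 + 2·2 = 19.

19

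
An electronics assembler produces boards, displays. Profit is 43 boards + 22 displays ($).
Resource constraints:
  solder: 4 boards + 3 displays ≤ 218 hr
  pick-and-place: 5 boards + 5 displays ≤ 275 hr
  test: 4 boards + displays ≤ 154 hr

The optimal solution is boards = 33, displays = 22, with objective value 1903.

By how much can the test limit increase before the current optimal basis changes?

Binding constraints: pick-and-place, test. The basis is B = [[5,5],[4,1]] with det -15.
Per unit increase in test, x* moves by d = (0.3333, -0.3333).
The basis stays optimal until solder becomes binding; allowable increase = 60 hr.

60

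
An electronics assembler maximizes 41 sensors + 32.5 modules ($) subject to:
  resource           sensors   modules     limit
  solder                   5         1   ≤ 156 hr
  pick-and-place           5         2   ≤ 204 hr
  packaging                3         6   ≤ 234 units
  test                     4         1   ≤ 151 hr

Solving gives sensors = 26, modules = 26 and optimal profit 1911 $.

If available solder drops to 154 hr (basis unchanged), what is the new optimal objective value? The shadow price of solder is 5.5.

Δb = -2, so new z* = 1911 + (5.5)·(-2) = 1911 − 11 = 1900.

1900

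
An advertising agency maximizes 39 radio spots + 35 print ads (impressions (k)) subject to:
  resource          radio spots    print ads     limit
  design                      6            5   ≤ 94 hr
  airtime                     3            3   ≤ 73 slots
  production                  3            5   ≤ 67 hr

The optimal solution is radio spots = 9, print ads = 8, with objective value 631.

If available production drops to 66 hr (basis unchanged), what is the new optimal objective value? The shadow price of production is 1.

630

Δb = -1, so new z* = 631 + (1)·(-1) = 631 − 1 = 630.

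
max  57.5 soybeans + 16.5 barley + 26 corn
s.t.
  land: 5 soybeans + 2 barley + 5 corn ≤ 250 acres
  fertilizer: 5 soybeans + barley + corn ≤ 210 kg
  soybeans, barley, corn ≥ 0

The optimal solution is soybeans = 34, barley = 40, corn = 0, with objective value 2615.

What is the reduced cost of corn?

Both land and fertilizer are binding at x*.
Dual feasibility on the basic columns requires 5·y_land + 5·y_fertilizer = 57.5, 2·y_land + 1·y_fertilizer = 16.5.
→ y_land = 5 and y_fertilizer = 6.5.
Reduced cost of corn: c₃ − yᵀa₃ = 26 − (5·5 + 6.5·1) = 26 − 31.5 = -5.5.

-5.5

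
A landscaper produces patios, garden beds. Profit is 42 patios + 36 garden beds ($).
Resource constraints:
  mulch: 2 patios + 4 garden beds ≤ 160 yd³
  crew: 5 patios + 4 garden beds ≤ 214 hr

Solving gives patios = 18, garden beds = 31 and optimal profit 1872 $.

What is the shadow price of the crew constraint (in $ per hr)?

8

Check each constraint at x*: mulch 160/160 (tight); crew 214/214 (tight).
Dual feasibility on the basic columns requires 2·y_mulch + 5·y_crew = 42, 4·y_mulch + 4·y_crew = 36.
This yields shadow prices y_mulch = 1, y_crew = 8.
Shadow price of crew = 8.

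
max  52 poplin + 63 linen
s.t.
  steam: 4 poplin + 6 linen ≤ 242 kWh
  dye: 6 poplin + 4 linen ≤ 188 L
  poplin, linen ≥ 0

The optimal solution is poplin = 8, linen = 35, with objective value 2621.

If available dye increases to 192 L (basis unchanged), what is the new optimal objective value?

Check each constraint at x*: steam 242/242 (tight); dye 188/188 (tight).
From A_Bᵀ y = c: 4·y_steam + 6·y_dye = 52; 6·y_steam + 4·y_dye = 63.
Solving: y_steam = 8.5, y_dye = 3.
Δz = y_dye·Δb = 3 × (4) = 12, so new z* = 2621 + 12 = 2633.

2633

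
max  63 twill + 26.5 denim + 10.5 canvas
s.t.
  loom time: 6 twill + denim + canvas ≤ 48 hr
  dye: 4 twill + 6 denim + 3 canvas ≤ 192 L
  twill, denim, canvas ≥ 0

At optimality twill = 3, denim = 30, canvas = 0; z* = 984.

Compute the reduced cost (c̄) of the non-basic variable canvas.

At the optimum: loom time uses 48 of 48 (binding); dye uses 192 of 192 (binding).
The binding rows give the dual system: 6·y_loom time + 4·y_dye = 63 and 1·y_loom time + 6·y_dye = 26.5.
→ y_loom time = 8.5 and y_dye = 3.
Reduced cost of canvas: c₃ − yᵀa₃ = 10.5 − (8.5·1 + 3·3) = 10.5 − 17.5 = -7.

-7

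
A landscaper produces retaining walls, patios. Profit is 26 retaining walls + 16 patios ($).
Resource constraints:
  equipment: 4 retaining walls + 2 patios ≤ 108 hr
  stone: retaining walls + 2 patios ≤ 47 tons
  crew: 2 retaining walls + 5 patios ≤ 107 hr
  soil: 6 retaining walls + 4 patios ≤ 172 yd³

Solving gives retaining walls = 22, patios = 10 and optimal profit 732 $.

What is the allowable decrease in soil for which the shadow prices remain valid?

10

Binding constraints: equipment, soil. The basis is B = [[4,2],[6,4]] with det 4.
Per unit decrease in soil, x* moves by d = (0.5, -1).
The basis stays optimal until patios reaches 0; allowable decrease = 10 yd³.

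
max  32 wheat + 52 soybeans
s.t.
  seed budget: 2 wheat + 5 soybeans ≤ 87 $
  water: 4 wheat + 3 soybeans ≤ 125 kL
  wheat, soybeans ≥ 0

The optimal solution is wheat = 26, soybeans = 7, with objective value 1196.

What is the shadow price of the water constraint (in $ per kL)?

4

Both seed budget and water are binding at x*.
Dual feasibility on the basic columns requires 2·y_seed budget + 4·y_water = 32, 5·y_seed budget + 3·y_water = 52.
Solving: y_seed budget = 8, y_water = 4.
Shadow price of water = 4.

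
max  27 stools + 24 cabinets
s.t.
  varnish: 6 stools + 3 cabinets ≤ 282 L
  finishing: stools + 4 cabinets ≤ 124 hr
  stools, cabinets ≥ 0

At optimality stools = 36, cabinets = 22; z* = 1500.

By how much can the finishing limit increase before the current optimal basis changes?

252

Binding constraints: varnish, finishing. The basis is B = [[6,3],[1,4]] with det 21.
Per unit increase in finishing, x* moves by d = (-0.1429, 0.2857).
The basis stays optimal until stools reaches 0; allowable increase = 252 hr.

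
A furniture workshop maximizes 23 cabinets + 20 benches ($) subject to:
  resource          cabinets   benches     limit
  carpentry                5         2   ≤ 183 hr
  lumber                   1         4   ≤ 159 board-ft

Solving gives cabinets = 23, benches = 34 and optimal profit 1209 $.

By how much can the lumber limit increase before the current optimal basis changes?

Binding constraints: carpentry, lumber. The basis is B = [[5,2],[1,4]] with det 18.
Per unit increase in lumber, x* moves by d = (-0.1111, 0.2778).
The basis stays optimal until cabinets reaches 0; allowable increase = 207 board-ft.

207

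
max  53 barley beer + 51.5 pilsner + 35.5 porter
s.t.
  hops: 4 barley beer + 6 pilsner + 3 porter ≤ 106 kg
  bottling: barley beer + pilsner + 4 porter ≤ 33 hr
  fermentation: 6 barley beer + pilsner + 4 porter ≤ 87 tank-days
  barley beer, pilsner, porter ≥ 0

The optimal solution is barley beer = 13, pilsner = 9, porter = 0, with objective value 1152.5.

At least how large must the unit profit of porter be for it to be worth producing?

Binding: hops and fermentation. Non-binding: bottling (11 unused).
By complementary slackness, y = 0 for the non-binding constraint.
The binding rows give the dual system: 4·y_hops + 6·y_fermentation = 53 and 6·y_hops + 1·y_fermentation = 51.5.
This yields shadow prices y_hops = 8, y_fermentation = 3.5.
porter enters the basis when its profit ≥ yᵀa₃ = 8·3 + 3.5·4 = 38.

38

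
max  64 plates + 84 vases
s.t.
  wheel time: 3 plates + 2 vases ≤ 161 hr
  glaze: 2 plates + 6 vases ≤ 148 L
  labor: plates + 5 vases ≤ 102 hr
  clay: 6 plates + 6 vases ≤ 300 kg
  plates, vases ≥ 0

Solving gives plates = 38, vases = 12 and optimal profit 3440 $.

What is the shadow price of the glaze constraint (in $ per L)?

5

At the optimum: wheel time uses 138 of 161 (slack = 23); glaze uses 148 of 148 (binding); labor uses 98 of 102 (slack = 4); clay uses 300 of 300 (binding).
Since wheel time, labor are not tight, their duals are 0.
Dual feasibility on the basic columns requires 2·y_glaze + 6·y_clay = 64, 6·y_glaze + 6·y_clay = 84.
This yields shadow prices y_glaze = 5, y_clay = 9.
Shadow price of glaze = 5.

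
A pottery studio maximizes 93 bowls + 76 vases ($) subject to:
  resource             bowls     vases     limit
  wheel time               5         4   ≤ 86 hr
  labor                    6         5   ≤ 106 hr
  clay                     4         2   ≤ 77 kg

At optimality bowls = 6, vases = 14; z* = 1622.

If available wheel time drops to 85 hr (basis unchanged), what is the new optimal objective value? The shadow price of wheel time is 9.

Δb = -1, so new z* = 1622 + (9)·(-1) = 1622 − 9 = 1613.

1613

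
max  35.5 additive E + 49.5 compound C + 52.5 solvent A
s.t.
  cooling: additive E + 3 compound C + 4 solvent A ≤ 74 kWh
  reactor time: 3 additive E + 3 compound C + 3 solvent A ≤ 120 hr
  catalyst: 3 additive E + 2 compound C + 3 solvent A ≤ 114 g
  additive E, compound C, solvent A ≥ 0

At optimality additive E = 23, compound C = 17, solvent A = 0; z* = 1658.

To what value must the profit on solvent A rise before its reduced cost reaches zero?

56.5

At the optimum: cooling uses 74 of 74 (binding); reactor time uses 120 of 120 (binding); catalyst uses 103 of 114 (slack = 11).
Since catalyst is not tight, its dual is 0.
Dual feasibility on the basic columns requires 1·y_cooling + 3·y_reactor time = 35.5, 3·y_cooling + 3·y_reactor time = 49.5.
→ y_cooling = 7 and y_reactor time = 9.5.
solvent A enters the basis when its profit ≥ yᵀa₃ = 7·4 + 9.5·3 = 56.5.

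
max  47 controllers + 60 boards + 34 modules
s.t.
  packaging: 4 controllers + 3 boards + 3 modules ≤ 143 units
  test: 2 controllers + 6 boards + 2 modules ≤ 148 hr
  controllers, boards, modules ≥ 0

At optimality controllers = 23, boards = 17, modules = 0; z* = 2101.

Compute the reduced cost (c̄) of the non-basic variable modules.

Check each constraint at x*: packaging 143/143 (tight); test 148/148 (tight).
The binding rows give the dual system: 4·y_packaging + 2·y_test = 47 and 3·y_packaging + 6·y_test = 60.
Solving: y_packaging = 9, y_test = 5.5.
Reduced cost of modules: c₃ − yᵀa₃ = 34 − (9·3 + 5.5·2) = 34 − 38 = -4.

-4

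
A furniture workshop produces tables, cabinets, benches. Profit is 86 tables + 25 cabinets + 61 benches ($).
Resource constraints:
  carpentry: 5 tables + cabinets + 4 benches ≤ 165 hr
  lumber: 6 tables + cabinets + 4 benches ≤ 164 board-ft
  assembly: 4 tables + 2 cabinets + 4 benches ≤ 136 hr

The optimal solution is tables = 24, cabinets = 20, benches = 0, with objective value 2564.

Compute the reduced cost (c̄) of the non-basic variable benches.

Binding: lumber and assembly. Non-binding: carpentry (25 unused).
Slack constraints have shadow price 0 (complementary slackness).
Dual feasibility on the basic columns requires 6·y_lumber + 4·y_assembly = 86, 1·y_lumber + 2·y_assembly = 25.
This yields shadow prices y_lumber = 9, y_assembly = 8.
Reduced cost of benches: c₃ − yᵀa₃ = 61 − (9·4 + 8·4) = 61 − 68 = -7.

-7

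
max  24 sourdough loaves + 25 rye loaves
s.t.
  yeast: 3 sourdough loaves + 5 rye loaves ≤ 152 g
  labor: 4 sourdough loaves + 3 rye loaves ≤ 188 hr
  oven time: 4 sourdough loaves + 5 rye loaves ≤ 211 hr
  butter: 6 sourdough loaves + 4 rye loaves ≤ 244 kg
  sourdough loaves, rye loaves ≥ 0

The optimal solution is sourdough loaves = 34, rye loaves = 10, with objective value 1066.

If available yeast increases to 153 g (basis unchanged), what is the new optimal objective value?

1069

Check each constraint at x*: yeast 152/152 (tight); labor 166/188 (slack 22); oven time 186/211 (slack 25); butter 244/244 (tight).
Slack constraints have shadow price 0 (complementary slackness).
Dual feasibility on the basic columns requires 3·y_yeast + 6·y_butter = 24, 5·y_yeast + 4·y_butter = 25.
Solving: y_yeast = 3, y_butter = 2.5.
Δz = y_yeast·Δb = 3 × (1) = 3, so new z* = 1066 + 3 = 1069.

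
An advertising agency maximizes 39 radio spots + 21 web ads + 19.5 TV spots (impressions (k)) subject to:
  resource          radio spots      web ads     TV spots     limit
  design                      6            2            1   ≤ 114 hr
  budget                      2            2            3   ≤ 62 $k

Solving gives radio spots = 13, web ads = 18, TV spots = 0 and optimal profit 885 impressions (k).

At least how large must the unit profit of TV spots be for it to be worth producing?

22.5

At the optimum: design uses 114 of 114 (binding); budget uses 62 of 62 (binding).
The binding rows give the dual system: 6·y_design + 2·y_budget = 39 and 2·y_design + 2·y_budget = 21.
→ y_design = 4.5 and y_budget = 6.
TV spots enters the basis when its profit ≥ yᵀa₃ = 4.5·1 + 6·3 = 22.5.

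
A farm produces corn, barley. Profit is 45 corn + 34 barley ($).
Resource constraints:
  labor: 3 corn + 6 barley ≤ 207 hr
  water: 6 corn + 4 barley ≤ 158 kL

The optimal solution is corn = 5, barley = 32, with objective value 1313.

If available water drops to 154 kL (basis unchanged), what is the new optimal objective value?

1285

Check each constraint at x*: labor 207/207 (tight); water 158/158 (tight).
From A_Bᵀ y = c: 3·y_labor + 6·y_water = 45; 6·y_labor + 4·y_water = 34.
Solving: y_labor = 1, y_water = 7.
Δz = y_water·Δb = 7 × (-4) = -28, so new z* = 1313 − 28 = 1285.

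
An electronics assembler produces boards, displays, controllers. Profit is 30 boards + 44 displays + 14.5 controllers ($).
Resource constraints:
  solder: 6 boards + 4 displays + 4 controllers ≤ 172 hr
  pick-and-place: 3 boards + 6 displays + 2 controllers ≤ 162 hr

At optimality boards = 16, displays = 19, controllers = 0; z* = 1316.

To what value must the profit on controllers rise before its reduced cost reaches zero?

20

At the optimum: solder uses 172 of 172 (binding); pick-and-place uses 162 of 162 (binding).
The binding rows give the dual system: 6·y_solder + 3·y_pick-and-place = 30 and 4·y_solder + 6·y_pick-and-place = 44.
Solving: y_solder = 2, y_pick-and-place = 6.
controllers enters the basis when its profit ≥ yᵀa₃ = 2·4 + 6·2 = 20.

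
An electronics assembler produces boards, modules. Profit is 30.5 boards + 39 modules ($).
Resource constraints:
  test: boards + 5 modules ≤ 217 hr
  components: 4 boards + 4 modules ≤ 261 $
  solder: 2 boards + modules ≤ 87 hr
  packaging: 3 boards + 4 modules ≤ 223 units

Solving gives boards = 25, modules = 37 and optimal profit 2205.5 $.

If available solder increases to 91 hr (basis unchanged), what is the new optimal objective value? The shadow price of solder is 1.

Δb = 4, so new z* = 2205.5 + (1)·(4) = 2205.5 + 4 = 2209.5.

2209.5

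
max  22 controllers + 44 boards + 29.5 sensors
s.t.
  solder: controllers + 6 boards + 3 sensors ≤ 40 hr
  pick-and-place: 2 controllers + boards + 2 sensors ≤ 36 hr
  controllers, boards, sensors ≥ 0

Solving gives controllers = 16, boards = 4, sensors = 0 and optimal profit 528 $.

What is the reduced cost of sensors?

Check each constraint at x*: solder 40/40 (tight); pick-and-place 36/36 (tight).
Dual feasibility on the basic columns requires 1·y_solder + 2·y_pick-and-place = 22, 6·y_solder + 1·y_pick-and-place = 44.
Solving: y_solder = 6, y_pick-and-place = 8.
Reduced cost of sensors: c₃ − yᵀa₃ = 29.5 − (6·3 + 8·2) = 29.5 − 34 = -4.5.

-4.5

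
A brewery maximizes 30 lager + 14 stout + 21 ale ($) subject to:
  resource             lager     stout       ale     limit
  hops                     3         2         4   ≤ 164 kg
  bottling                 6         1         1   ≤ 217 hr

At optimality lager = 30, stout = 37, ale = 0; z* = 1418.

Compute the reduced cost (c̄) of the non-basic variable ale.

Check each constraint at x*: hops 164/164 (tight); bottling 217/217 (tight).
Dual feasibility on the basic columns requires 3·y_hops + 6·y_bottling = 30, 2·y_hops + 1·y_bottling = 14.
Solving: y_hops = 6, y_bottling = 2.
Reduced cost of ale: c₃ − yᵀa₃ = 21 − (6·4 + 2·1) = 21 − 26 = -5.

-5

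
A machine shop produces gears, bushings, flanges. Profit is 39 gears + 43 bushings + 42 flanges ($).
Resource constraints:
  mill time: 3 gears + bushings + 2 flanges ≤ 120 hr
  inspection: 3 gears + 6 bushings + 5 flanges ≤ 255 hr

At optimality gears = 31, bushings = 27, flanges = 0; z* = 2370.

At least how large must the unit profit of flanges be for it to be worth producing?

Check each constraint at x*: mill time 120/120 (tight); inspection 255/255 (tight).
The binding rows give the dual system: 3·y_mill time + 3·y_inspection = 39 and 1·y_mill time + 6·y_inspection = 43.
This yields shadow prices y_mill time = 7, y_inspection = 6.
flanges enters the basis when its profit ≥ yᵀa₃ = 7·2 + 6·5 = 44.

44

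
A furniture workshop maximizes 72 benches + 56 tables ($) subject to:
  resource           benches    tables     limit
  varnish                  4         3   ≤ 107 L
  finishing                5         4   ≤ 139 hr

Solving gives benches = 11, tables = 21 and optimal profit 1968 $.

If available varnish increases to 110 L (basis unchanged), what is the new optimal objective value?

1992

Both varnish and finishing are binding at x*.
From A_Bᵀ y = c: 4·y_varnish + 5·y_finishing = 72; 3·y_varnish + 4·y_finishing = 56.
→ y_varnish = 8 and y_finishing = 8.
Δz = y_varnish·Δb = 8 × (3) = 24, so new z* = 1968 + 24 = 1992.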